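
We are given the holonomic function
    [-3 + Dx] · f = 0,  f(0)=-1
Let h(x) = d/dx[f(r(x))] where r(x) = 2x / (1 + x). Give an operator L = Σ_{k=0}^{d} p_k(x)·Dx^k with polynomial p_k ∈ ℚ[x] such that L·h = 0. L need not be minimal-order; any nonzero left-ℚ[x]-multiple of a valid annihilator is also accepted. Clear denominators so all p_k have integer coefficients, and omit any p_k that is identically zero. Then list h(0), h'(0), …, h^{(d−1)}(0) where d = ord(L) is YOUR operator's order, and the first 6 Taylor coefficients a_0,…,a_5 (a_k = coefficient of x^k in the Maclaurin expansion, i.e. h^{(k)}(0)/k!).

L = (4 - 2·x) + (-1 - 2·x - x^2)·Dx  (order 1).
h: a_k = -6, -24, -18, 24, 6, -144/5, …
ICs: h(0) = -6.

f: a_k = -1, -3, -9/2, -9/2, -27/8, -81/40, …
Substitute x→r, Dx→(1/r')Dx; clear ⇒ L₀.
h=h₀': d/dx-closure on L₀ ⇒ L.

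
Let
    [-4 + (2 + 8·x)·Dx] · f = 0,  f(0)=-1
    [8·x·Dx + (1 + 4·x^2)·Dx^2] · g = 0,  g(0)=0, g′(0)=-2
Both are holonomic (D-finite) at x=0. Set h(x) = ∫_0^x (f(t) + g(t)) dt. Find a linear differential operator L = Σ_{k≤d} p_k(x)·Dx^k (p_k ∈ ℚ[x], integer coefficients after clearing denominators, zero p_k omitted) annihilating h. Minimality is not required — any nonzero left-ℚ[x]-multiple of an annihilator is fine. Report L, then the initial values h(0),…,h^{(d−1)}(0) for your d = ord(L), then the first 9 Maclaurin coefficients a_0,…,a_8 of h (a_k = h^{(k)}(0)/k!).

f: a_k = -1, -2, 2, -4, 10, -28, 84, -264, 858, …
g: a_k = 0, -2, 0, 8/3, 0, -32/5, 0, 128/7, 0, …
Weyl lclm of L_f,L_g ⇒ L₀ (ord ≤ 3).
Integrate: L := L₀·Dx.
L = (-8 - 80·x + 96·x^2 + 192·x^3)·Dx^2 + (-10 - 32·x - 64·x^2 + 384·x^3 + 672·x^4)·Dx^3 + (-1 + 24·x^2 + 48·x^3 + 112·x^4 + 192·x^5)·Dx^4  (order 4).
h: a_k = 0, -1, -2, 2/3, -1/3, 2, -86/15, 12, -215/7, …
ICs: h(0) = 0, h′(0) = -1, h′′(0) = -4, h′′′(0) = 4.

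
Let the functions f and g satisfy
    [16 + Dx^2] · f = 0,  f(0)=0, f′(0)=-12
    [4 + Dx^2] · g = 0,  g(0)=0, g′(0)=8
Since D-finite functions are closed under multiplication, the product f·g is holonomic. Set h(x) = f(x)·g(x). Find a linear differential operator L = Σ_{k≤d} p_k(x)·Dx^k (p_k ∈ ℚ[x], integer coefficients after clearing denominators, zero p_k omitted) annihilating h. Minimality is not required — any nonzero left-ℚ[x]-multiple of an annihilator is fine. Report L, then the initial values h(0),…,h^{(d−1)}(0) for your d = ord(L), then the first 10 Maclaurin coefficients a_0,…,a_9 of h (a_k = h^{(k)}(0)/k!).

f: a_k = 0, -12, 0, 32, 0, -128/5, 0, 1024/105, 0, -2048/945, …
g: a_k = 0, 8, 0, -16/3, 0, 16/15, 0, -32/315, 0, 16/2835, …
Product ⇒ symmetric product L₀, ord ≤ 4.
L = 144 + 40·Dx^2 + Dx^4  (order 4).
h: a_k = 0, 0, -96, 0, 320, 0, -5824/15, 0, 5248/21, 0, …
ICs: h(0) = 0, h′(0) = 0, h′′(0) = -192, h′′′(0) = 0.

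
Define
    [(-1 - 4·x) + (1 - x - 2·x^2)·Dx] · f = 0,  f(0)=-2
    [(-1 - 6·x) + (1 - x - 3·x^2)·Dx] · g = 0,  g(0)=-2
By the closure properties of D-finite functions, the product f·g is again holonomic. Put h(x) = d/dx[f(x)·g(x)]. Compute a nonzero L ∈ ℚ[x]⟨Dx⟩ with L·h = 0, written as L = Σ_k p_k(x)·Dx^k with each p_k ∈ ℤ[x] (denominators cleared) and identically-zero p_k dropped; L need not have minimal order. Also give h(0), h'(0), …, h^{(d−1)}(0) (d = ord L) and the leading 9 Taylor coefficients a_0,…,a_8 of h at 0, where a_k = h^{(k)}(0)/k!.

f: a_k = -2, -2, -6, -10, -22, -42, -86, -170, -342, …
g: a_k = -2, -2, -8, -14, -38, -80, -194, -434, -1016, …
L₀ := L_f ⊗_s L_g (sym. prod.), ord ≤ 1.
Differentiate: ansatz ord ≤ ord L₀ ⇒ L.
L = (16 + 18·x - 36·x^2 - 368·x^3 - 132·x^4 + 900·x^5 + 720·x^6) + (-2 - 4·x + 39·x^2 + 16·x^3 - 160·x^4 - 69·x^5 + 210·x^6 + 144·x^7)·Dx  (order 1).
h: a_k = 8, 64, 228, 864, 2640, 8088, 22904, 64000, 172620, …
ICs: h(0) = 8.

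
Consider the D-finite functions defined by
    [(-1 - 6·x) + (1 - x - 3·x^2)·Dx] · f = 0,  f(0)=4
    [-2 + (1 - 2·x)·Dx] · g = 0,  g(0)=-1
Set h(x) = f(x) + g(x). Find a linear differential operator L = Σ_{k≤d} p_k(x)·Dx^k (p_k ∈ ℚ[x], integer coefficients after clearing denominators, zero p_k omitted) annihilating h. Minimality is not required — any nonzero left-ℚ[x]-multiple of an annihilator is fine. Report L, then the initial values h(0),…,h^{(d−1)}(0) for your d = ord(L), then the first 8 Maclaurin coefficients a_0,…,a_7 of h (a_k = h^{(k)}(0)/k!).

f: a_k = 4, 4, 16, 28, 76, 160, 388, 868, …
g: a_k = -1, -2, -4, -8, -16, -32, -64, -128, …
f+g: L₀ = lclm(L_f,L_g), ord ≤ 1+1.
L = (8 - 36·x + 108·x^2 - 72·x^3) + (-2·x - 54·x^2 + 192·x^3 - 144·x^4)·Dx + (-1 + 9·x - 23·x^2 + 6·x^3 + 42·x^4 - 36·x^5)·Dx^2  (order 2).
h: a_k = 3, 2, 12, 20, 60, 128, 324, 740, …
ICs: h(0) = 3, h′(0) = 2.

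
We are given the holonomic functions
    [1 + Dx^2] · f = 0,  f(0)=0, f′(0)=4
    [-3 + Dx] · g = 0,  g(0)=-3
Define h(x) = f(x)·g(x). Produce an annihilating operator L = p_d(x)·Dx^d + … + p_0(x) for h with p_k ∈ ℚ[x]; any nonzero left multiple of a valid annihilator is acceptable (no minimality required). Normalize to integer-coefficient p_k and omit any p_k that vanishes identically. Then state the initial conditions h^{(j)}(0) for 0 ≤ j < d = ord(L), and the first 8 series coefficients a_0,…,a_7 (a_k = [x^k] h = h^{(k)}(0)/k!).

f: a_k = 0, 4, 0, -2/3, 0, 1/30, 0, -1/1260, …
g: a_k = -3, -9, -27/2, -27/2, -81/8, -243/40, -243/80, -729/560, …
Sym-product of L_f,L_g gives L₀ (≤ ord 2).
L = 10 - 6·Dx + Dx^2  (order 2).
h: a_k = 0, -12, -36, -52, -48, -158/5, -78/5, -614/105, …
ICs: h(0) = 0, h′(0) = -12.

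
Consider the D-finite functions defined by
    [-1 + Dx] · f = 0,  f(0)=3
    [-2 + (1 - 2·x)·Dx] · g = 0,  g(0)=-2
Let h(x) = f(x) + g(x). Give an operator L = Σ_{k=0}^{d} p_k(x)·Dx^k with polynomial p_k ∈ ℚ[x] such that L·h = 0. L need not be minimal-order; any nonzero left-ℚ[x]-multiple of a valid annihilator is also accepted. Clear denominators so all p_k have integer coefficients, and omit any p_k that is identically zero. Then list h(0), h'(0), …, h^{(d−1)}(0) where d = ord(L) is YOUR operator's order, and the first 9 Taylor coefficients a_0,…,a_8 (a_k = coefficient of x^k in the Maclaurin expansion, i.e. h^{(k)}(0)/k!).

f: a_k = 3, 3, 3/2, 1/2, 1/8, 1/40, 1/240, 1/1680, 1/13440, …
g: a_k = -2, -4, -8, -16, -32, -64, -128, -256, -512, …
h₀=f+g: left-lcm gives L₀, ord ≤ 2.
L = (6 + 4·x) + (-7 - 4·x + 4·x^2)·Dx + (1 - 4·x^2)·Dx^2  (order 2).
h: a_k = 1, -1, -13/2, -31/2, -255/8, -2559/40, -30719/240, -430079/1680, -6881279/13440, …
ICs: h(0) = 1, h′(0) = -1.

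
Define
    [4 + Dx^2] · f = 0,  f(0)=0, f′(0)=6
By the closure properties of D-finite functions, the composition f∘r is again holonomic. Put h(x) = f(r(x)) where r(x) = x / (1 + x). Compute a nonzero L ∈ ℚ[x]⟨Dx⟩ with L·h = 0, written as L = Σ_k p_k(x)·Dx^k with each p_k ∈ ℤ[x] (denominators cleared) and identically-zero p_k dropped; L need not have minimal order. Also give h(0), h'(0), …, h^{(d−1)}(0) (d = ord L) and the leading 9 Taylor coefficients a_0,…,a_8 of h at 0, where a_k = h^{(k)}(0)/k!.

f: a_k = 0, 6, 0, -4, 0, 4/5, 0, -8/105, 0, …
f∘r: x↦r, Dx↦Dx/r' in L_f ⇒ L₀.
L = 4 + (2 + 6·x + 6·x^2 + 2·x^3)·Dx + (1 + 4·x + 6·x^2 + 4·x^3 + x^4)·Dx^2  (order 2).
h: a_k = 0, 6, -6, 2, 6, -86/5, 30, -4418/105, 758/15, …
ICs: h(0) = 0, h′(0) = 6.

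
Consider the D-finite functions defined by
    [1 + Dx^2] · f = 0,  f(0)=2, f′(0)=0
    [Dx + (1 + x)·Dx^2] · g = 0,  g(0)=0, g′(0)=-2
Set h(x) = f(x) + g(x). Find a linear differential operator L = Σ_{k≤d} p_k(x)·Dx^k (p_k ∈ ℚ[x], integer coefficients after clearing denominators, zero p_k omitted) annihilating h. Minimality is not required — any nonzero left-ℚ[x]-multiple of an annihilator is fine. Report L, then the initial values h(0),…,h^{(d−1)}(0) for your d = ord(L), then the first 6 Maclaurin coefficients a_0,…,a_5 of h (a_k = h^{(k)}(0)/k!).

f: a_k = 2, 0, -1, 0, 1/12, 0, …
g: a_k = 0, -2, 1, -2/3, 1/2, -2/5, …
L₀ := lclm(L_f,L_g); ord L₀ ≤ 2+2.
L = (7 + 2·x + x^2)·Dx + (3 + 5·x + 3·x^2 + x^3)·Dx^2 + (7 + 2·x + x^2)·Dx^3 + (3 + 5·x + 3·x^2 + x^3)·Dx^4  (order 4).
h: a_k = 2, -2, 0, -2/3, 7/12, -2/5, …
ICs: h(0) = 2, h′(0) = -2, h′′(0) = 0, h′′′(0) = -4.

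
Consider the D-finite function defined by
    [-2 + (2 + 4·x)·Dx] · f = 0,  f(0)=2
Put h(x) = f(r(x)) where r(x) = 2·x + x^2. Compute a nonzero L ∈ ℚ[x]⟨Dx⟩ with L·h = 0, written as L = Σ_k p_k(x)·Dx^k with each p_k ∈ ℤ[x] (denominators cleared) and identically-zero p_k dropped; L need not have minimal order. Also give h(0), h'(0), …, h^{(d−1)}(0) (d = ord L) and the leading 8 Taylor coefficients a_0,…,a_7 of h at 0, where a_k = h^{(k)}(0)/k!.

f: a_k = 2, 2, -1, 1, -5/4, 7/4, -21/8, 33/8, …
Substitute x→r, Dx→(1/r')Dx; clear ⇒ L₀.
L = (-2 - 2·x) + (1 + 4·x + 2·x^2)·Dx  (order 1).
h: a_k = 2, 4, -2, 4, -9, 22, -57, 154, …
ICs: h(0) = 2.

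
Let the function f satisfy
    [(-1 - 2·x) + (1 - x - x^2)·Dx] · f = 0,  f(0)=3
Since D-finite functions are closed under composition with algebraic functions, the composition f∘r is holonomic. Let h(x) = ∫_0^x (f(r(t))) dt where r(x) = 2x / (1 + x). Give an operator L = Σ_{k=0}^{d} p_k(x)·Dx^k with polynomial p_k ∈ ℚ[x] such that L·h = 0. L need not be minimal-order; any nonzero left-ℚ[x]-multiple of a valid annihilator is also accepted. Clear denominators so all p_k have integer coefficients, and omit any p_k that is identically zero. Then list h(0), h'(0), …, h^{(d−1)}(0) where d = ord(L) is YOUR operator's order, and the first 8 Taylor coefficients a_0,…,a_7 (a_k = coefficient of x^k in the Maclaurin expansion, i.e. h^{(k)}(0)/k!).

L = (2 + 10·x)·Dx + (-1 - x + 5·x^2 + 5·x^3)·Dx^2  (order 2).
h: a_k = 0, 3, 3, 6, 15/2, 18, 25, 450/7, …
ICs: h(0) = 0, h′(0) = 3.

f: a_k = 3, 3, 6, 9, 15, 24, 39, 63, …
Change of var in L_f (x↦r) gives L₀.
h=∫₀ˣh₀: take L = L₀·Dx.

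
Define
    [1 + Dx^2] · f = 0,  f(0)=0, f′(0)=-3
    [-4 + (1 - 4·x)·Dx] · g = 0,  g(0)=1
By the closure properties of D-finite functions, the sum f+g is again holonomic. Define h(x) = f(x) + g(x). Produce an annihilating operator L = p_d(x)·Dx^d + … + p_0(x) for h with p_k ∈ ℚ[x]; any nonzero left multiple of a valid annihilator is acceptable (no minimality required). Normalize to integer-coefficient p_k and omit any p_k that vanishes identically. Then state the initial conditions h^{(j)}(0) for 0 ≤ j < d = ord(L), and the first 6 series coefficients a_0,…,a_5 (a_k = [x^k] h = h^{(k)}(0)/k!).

L = (-388 + 32·x - 64·x^2) + (33 - 140·x + 48·x^2 - 64·x^3)·Dx + (-388 + 32·x - 64·x^2)·Dx^2 + (33 - 140·x + 48·x^2 - 64·x^3)·Dx^3  (order 3).
h: a_k = 1, 1, 16, 129/2, 256, 40959/40, …
ICs: h(0) = 1, h′(0) = 1, h′′(0) = 32.

f: a_k = 0, -3, 0, 1/2, 0, -1/40, …
g: a_k = 1, 4, 16, 64, 256, 1024, …
Weyl lclm of L_f,L_g ⇒ L₀ (ord ≤ 3).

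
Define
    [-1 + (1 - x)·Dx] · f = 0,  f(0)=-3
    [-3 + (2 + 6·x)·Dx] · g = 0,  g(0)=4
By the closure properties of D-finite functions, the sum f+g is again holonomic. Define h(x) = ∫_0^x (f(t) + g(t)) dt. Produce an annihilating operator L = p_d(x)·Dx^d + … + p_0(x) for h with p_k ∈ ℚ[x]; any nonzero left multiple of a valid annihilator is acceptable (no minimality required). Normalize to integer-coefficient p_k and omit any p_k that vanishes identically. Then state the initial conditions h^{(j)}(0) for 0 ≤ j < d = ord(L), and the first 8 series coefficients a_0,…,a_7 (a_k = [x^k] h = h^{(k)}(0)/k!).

L = (-21 - 27·x)·Dx + (17 + 30·x + 81·x^2)·Dx^2 + (2 - 14·x - 42·x^2 + 54·x^3)·Dx^3  (order 3).
h: a_k = 0, 1, 3/2, -5/2, 15/16, -501/160, 503/128, -16077/1792, …
ICs: h(0) = 0, h′(0) = 1, h′′(0) = 3.

f: a_k = -3, -3, -3, -3, -3, -3, -3, -3, …
g: a_k = 4, 6, -9/2, 27/4, -405/32, 1701/64, -15309/256, 72171/512, …
h₀=f+g: left-lcm gives L₀, ord ≤ 2.
h=∫₀ˣh₀: take L = L₀·Dx.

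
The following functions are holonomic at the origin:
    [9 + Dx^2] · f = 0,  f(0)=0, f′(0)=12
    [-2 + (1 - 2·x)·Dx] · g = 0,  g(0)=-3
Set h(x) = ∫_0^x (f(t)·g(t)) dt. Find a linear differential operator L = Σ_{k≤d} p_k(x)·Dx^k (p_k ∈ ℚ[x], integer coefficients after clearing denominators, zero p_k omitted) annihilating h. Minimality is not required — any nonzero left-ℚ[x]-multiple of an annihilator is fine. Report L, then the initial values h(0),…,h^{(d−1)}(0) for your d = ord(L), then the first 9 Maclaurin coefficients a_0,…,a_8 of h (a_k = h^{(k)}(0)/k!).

L = (-9 + 18·x)·Dx + 4·Dx^2 + (-1 + 2·x)·Dx^3  (order 3).
h: a_k = 0, 0, -18, -24, -45/2, -36, -1281/20, -549/5, -214479/1120, …
ICs: h(0) = 0, h′(0) = 0, h′′(0) = -36.

f: a_k = 0, 12, 0, -18, 0, 81/10, 0, -243/140, 0, …
g: a_k = -3, -6, -12, -24, -48, -96, -192, -384, -768, …
f·g: L₀ = L_f ⊗_s L_g, ord ≤ 2·1.
h=∫₀ˣh₀: take L = L₀·Dx.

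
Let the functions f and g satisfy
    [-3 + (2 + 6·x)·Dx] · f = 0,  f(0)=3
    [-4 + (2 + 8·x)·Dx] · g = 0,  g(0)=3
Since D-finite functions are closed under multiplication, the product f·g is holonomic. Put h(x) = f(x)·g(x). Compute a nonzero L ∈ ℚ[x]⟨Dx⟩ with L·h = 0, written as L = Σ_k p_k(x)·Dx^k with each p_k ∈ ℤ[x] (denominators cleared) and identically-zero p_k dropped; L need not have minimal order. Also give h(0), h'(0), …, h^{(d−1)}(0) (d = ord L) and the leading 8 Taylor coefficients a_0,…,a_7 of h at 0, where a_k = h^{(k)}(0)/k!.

f: a_k = 3, 9/2, -27/8, 81/16, -1215/128, 5103/256, -45927/1024, 216513/2048, …
g: a_k = 3, 6, -6, 12, -30, 84, -252, 792, …
Product ⇒ symmetric product L₀, ord ≤ 1.
L = (-7 - 24·x) + (2 + 14·x + 24·x^2)·Dx  (order 1).
h: a_k = 9, 63/2, -9/8, 63/16, -1773/128, 12537/256, -178173/1024, 1272159/2048, …
ICs: h(0) = 9.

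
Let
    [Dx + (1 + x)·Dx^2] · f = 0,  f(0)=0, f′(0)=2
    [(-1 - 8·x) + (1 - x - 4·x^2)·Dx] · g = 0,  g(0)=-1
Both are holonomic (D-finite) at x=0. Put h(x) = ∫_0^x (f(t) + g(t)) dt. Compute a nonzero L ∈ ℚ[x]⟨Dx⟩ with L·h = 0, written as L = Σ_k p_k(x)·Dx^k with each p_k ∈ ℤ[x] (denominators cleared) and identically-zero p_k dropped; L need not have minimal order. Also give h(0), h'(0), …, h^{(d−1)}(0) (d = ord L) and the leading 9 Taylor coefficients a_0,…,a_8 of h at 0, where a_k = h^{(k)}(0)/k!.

L = (-74 - 562·x - 1120·x^2 - 1728·x^3 - 768·x^4)·Dx^2 + (-52 - 576·x - 1636·x^2 - 3264·x^3 - 3488·x^4 - 1280·x^5)·Dx^3 + (11 + 41·x + 53·x^2 - 185·x^3 - 704·x^4 - 752·x^5 - 256·x^6)·Dx^4  (order 4).
h: a_k = 0, -1, 1/2, -2, -25/12, -59/10, -323/30, -544/21, -3085/56, …
ICs: h(0) = 0, h′(0) = -1, h′′(0) = 1, h′′′(0) = -12.

f: a_k = 0, 2, -1, 2/3, -1/2, 2/5, -1/3, 2/7, -1/4, …
g: a_k = -1, -1, -5, -9, -29, -65, -181, -441, -1165, …
L₀ := lclm(L_f,L_g); ord L₀ ≤ 2+1.
Integrate: L := L₀·Dx.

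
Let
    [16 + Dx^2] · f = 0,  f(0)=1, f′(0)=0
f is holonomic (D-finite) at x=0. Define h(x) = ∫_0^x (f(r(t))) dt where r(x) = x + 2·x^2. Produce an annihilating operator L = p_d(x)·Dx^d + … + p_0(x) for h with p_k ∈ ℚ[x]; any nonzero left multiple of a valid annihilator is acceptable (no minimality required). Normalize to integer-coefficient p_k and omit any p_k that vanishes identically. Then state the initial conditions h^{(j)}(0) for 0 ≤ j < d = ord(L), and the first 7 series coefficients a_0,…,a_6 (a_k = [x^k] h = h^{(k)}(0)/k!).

f: a_k = 1, 0, -8, 0, 32/3, 0, -256/45, …
Change of var in L_f (x↦r) gives L₀.
∫: right-multiply L₀ by Dx.
L = (16 + 192·x + 768·x^2 + 1024·x^3)·Dx - 4·Dx^2 + (1 + 4·x)·Dx^3  (order 3).
h: a_k = 0, 1, 0, -8/3, -8, -64/15, 128/9, …
ICs: h(0) = 0, h′(0) = 1, h′′(0) = 0.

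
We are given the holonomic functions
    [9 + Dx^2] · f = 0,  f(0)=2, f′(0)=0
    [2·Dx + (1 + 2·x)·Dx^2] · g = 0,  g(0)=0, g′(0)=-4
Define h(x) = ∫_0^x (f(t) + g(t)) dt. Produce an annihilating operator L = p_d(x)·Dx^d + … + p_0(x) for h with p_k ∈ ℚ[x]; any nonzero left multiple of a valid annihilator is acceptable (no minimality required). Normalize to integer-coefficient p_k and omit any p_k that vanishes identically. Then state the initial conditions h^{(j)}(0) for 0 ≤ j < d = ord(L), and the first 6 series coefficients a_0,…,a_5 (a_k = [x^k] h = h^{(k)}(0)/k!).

L = (594 + 648·x + 648·x^2)·Dx^2 + (153 + 630·x + 972·x^2 + 648·x^3)·Dx^3 + (66 + 72·x + 72·x^2)·Dx^4 + (17 + 70·x + 108·x^2 + 72·x^3)·Dx^5  (order 5).
h: a_k = 0, 2, -2, -5/3, -4/3, 59/20, …
ICs: h(0) = 0, h′(0) = 2, h′′(0) = -4, h′′′(0) = -10, h′′′′(0) = -32.

f: a_k = 2, 0, -9, 0, 27/4, 0, …
g: a_k = 0, -4, 4, -16/3, 8, -64/5, …
Weyl lclm of L_f,L_g ⇒ L₀ (ord ≤ 4).
h=∫₀ˣh₀: take L = L₀·Dx.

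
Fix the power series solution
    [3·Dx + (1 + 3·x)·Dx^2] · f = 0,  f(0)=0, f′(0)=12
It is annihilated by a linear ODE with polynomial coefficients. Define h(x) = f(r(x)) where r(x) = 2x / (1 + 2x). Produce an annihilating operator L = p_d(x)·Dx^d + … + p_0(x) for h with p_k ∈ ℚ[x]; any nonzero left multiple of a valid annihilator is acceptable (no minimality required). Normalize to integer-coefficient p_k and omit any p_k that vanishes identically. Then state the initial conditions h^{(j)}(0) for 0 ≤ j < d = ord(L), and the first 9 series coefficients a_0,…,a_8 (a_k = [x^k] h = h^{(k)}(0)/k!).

L = (10 + 32·x)·Dx + (1 + 10·x + 16·x^2)·Dx^2  (order 2).
h: a_k = 0, 24, -120, 672, -4080, 130944/5, -174720, 8388096/7, -8388480, …
ICs: h(0) = 0, h′(0) = 24.

f: a_k = 0, 12, -18, 36, -81, 972/5, -486, 8748/7, -6561/2, …
f∘r: x↦r, Dx↦Dx/r' in L_f ⇒ L₀.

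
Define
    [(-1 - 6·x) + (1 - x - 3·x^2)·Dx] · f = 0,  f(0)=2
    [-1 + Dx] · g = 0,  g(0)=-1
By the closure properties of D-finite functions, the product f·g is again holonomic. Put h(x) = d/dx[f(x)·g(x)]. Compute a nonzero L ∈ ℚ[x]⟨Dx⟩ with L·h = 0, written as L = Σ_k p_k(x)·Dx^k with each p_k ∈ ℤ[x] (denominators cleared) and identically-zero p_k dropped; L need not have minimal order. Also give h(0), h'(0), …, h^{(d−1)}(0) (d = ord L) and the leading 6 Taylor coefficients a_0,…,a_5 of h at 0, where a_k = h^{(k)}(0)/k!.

f: a_k = 2, 2, 8, 14, 38, 80, …
g: a_k = -1, -1, -1/2, -1/6, -1/24, -1/120, …
Sym-product of L_f,L_g gives L₀ (≤ ord 1).
h=h₀': d/dx-closure on L₀ ⇒ L.
L = (11 + 26·x + 31·x^2 - 30·x^3 + 9·x^4) + (-2 - 3·x + 14·x^2 + 12·x^3 - 9·x^4)·Dx  (order 1).
h: a_k = -4, -22, -70, -677/3, -3793/6, -106447/60, …
ICs: h(0) = -4.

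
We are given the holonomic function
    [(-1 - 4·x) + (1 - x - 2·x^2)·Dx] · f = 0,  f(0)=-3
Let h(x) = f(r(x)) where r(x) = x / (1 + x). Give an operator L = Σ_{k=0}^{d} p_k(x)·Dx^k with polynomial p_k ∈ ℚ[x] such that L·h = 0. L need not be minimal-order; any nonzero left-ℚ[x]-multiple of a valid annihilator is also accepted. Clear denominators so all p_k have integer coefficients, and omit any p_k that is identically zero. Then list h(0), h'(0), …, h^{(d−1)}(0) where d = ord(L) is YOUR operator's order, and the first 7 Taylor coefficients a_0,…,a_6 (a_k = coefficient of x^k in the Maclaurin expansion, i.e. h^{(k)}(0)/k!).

f: a_k = -3, -3, -9, -15, -33, -63, -129, …
f∘r: x↦r, Dx↦Dx/r' in L_f ⇒ L₀.
L = (1 + 5·x) + (-1 - 2·x + x^2 + 2·x^3)·Dx  (order 1).
h: a_k = -3, -3, -6, 0, -12, 12, -36, …
ICs: h(0) = -3.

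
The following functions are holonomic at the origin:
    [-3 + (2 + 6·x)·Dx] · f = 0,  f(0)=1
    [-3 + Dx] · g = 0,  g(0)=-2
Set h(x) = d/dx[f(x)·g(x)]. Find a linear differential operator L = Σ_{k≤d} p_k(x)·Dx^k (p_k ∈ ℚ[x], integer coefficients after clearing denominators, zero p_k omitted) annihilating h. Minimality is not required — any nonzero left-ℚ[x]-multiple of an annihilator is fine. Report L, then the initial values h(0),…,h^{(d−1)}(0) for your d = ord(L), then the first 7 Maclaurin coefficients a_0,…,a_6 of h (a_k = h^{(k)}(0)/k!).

f: a_k = 1, 3/2, -9/8, 27/16, -405/128, 1701/256, -15309/1024, …
g: a_k = -2, -6, -9, -9, -27/4, -81/20, -81/40, …
Sym-product of L_f,L_g gives L₀ (≤ ord 1).
h₀' ⇒ L via d/dx closure of L₀.
L = (7 + 36·x + 36·x^2) + (-2 - 10·x - 12·x^2)·Dx  (order 1).
h: a_k = -9, -63/2, -459/8, -891/16, -8667/128, 21627/1280, -818667/5120, …
ICs: h(0) = -9.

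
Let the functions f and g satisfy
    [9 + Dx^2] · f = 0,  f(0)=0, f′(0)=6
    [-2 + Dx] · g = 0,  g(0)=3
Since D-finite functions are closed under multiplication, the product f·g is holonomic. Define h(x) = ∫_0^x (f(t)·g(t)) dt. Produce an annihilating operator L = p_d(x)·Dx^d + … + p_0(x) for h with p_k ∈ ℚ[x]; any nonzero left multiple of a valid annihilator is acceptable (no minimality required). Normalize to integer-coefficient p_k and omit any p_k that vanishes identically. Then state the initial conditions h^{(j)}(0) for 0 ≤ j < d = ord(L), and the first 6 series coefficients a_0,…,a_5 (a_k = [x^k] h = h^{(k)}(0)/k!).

f: a_k = 0, 6, 0, -9, 0, 81/20, …
g: a_k = 3, 6, 6, 4, 2, 4/5, …
h₀=f·g: eliminate ⇒ L₀, order ≤ 2·1.
h=∫h₀ ⇒ L = L₀·Dx.
L = 13·Dx - 4·Dx^2 + Dx^3  (order 3).
h: a_k = 0, 0, 9, 12, 9/4, -6, …
ICs: h(0) = 0, h′(0) = 0, h′′(0) = 18.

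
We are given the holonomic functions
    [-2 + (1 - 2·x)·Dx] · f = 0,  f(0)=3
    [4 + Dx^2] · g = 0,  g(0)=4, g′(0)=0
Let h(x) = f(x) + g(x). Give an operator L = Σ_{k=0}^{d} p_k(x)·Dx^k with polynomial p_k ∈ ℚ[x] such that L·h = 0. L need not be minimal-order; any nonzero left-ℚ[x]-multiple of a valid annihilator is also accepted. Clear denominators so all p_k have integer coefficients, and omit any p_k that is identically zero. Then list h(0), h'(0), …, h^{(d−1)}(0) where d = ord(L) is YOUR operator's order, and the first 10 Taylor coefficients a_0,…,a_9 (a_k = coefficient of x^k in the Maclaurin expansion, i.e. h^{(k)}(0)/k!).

L = (56 - 32·x + 32·x^2) + (-12 + 40·x - 48·x^2 + 32·x^3)·Dx + (14 - 8·x + 8·x^2)·Dx^2 + (-3 + 10·x - 12·x^2 + 8·x^3)·Dx^3  (order 3).
h: a_k = 7, 6, 4, 24, 152/3, 96, 8624/45, 384, 241928/315, 1536, …
ICs: h(0) = 7, h′(0) = 6, h′′(0) = 8.

f: a_k = 3, 6, 12, 24, 48, 96, 192, 384, 768, 1536, …
g: a_k = 4, 0, -8, 0, 8/3, 0, -16/45, 0, 8/315, 0, …
h₀=f+g: left-lcm gives L₀, ord ≤ 3.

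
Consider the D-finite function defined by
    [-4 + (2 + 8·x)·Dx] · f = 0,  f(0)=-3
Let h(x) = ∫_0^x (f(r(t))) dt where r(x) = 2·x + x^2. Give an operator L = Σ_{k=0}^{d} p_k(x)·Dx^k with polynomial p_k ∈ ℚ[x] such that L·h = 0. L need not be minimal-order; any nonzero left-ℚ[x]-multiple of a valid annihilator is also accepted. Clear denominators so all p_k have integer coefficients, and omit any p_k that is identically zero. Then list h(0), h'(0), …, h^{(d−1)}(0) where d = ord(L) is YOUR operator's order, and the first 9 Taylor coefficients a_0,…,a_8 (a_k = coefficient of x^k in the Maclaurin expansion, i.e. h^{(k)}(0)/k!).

f: a_k = -3, -6, 6, -12, 30, -84, 252, -792, 2574, …
Change of var in L_f (x↦r) gives L₀.
∫: right-multiply L₀ by Dx.
L = (-4 - 4·x)·Dx + (1 + 8·x + 4·x^2)·Dx^2  (order 2).
h: a_k = 0, -3, -6, 6, -18, 342/5, -300, 10116/7, -7434, …
ICs: h(0) = 0, h′(0) = -3.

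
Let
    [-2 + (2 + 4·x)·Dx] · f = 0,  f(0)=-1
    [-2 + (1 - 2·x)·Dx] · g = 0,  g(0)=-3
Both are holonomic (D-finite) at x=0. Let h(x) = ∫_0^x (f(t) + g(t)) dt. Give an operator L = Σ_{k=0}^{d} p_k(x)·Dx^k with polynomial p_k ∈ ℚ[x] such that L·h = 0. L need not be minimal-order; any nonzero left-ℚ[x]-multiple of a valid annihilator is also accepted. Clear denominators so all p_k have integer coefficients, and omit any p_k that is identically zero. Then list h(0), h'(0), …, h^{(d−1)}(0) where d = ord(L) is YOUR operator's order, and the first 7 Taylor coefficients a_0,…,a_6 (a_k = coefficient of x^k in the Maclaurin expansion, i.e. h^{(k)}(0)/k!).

L = (10 + 12·x)·Dx + (-9 - 28·x - 36·x^2)·Dx^2 + (1 + 6·x - 4·x^2 - 24·x^3)·Dx^3  (order 3).
h: a_k = 0, -4, -7/2, -23/6, -49/8, -379/40, -775/48, …
ICs: h(0) = 0, h′(0) = -4, h′′(0) = -7.

f: a_k = -1, -1, 1/2, -1/2, 5/8, -7/8, 21/16, …
g: a_k = -3, -6, -12, -24, -48, -96, -192, …
Sum ⇒ L₀ = lclm(L_f,L_g) in ℚ(x)⟨Dx⟩.
h=∫h₀ ⇒ L = L₀·Dx.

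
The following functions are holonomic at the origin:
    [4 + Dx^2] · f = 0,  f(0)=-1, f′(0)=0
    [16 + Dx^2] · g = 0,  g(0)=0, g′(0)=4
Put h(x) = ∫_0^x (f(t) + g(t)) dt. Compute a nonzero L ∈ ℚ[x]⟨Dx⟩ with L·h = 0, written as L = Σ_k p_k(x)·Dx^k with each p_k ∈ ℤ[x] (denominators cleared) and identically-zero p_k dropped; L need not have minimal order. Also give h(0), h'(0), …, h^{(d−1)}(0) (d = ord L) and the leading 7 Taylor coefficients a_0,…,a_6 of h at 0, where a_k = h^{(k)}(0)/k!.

f: a_k = -1, 0, 2, 0, -2/3, 0, 4/45, …
g: a_k = 0, 4, 0, -32/3, 0, 128/15, 0, …
L₀ := lclm(L_f,L_g); ord L₀ ≤ 2+2.
h=∫₀ˣh₀: take L = L₀·Dx.
L = 64·Dx + 20·Dx^3 + Dx^5  (order 5).
h: a_k = 0, -1, 2, 2/3, -8/3, -2/15, 64/45, …
ICs: h(0) = 0, h′(0) = -1, h′′(0) = 4, h′′′(0) = 4, h′′′′(0) = -64.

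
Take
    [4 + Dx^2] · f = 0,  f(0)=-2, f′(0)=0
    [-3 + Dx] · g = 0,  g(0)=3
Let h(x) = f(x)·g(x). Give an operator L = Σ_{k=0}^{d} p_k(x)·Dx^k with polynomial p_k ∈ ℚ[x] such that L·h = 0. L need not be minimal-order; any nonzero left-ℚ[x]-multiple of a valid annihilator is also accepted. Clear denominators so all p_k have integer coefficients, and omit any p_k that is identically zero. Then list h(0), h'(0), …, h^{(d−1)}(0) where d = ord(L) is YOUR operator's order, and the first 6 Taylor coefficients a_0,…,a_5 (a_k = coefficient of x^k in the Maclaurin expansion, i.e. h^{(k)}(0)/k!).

f: a_k = -2, 0, 4, 0, -4/3, 0, …
g: a_k = 3, 9, 27/2, 27/2, 81/8, 243/40, …
Sym-product of L_f,L_g gives L₀ (≤ ord 2).
L = 13 - 6·Dx + Dx^2  (order 2).
h: a_k = -6, -18, -15, 9, 119/4, 597/20, …
ICs: h(0) = -6, h′(0) = -18.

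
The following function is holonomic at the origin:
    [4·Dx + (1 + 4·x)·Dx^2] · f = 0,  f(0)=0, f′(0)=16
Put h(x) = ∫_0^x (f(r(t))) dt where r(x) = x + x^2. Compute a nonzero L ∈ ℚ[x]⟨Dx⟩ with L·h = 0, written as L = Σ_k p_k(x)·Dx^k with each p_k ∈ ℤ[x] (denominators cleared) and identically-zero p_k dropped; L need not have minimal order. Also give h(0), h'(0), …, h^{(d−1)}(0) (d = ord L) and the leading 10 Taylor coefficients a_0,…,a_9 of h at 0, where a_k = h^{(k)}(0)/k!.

L = 2·Dx^2 + (1 + 2·x)·Dx^3  (order 3).
h: a_k = 0, 0, 8, -16/3, 16/3, -32/5, 128/15, -256/21, 128/7, -256/9, …
ICs: h(0) = 0, h′(0) = 0, h′′(0) = 16.

f: a_k = 0, 16, -32, 256/3, -256, 4096/5, -8192/3, 65536/7, -32768, 1048576/9, …
Substitute x→r, Dx→(1/r')Dx; clear ⇒ L₀.
h=∫₀ˣh₀: take L = L₀·Dx.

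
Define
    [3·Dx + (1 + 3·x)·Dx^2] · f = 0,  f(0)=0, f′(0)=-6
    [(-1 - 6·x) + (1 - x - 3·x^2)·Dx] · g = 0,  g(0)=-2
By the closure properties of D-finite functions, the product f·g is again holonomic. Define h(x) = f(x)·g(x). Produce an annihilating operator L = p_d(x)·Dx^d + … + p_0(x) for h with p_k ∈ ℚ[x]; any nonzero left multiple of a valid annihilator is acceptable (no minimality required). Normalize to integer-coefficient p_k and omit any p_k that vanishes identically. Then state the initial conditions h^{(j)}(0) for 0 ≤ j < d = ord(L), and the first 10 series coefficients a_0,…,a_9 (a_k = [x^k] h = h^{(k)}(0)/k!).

f: a_k = 0, -6, 9, -18, 81/2, -486/5, 243, -4374/7, 6561/4, -4374, …
g: a_k = -2, -2, -8, -14, -38, -80, -194, -434, -1016, -2318, …
Sym-product of L_f,L_g gives L₀ (≤ ord 2).
L = (9 + 36·x) + (-1 + 21·x + 45·x^2)·Dx + (-1 - 2·x + 6·x^2 + 9·x^3)·Dx^2  (order 2).
h: a_k = 0, 12, -6, 66, -33, 1797/5, -1128/5, 73581/35, -129849/70, 923997/70, …
ICs: h(0) = 0, h′(0) = 12.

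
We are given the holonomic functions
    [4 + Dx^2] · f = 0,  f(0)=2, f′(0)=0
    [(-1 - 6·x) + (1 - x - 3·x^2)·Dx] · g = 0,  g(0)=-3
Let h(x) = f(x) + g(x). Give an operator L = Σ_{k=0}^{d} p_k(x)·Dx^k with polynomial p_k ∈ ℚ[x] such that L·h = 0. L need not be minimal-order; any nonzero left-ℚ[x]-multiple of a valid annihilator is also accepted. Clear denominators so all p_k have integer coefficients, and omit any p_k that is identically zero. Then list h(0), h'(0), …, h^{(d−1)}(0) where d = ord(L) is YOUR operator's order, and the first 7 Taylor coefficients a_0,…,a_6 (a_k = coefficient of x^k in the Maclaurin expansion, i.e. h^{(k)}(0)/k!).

f: a_k = 2, 0, -4, 0, 4/3, 0, -8/45, …
g: a_k = -3, -3, -12, -21, -57, -120, -291, …
Sum ⇒ L₀ = lclm(L_f,L_g) in ℚ(x)⟨Dx⟩.
L = (-92 - 608·x - 512·x^2 - 1104·x^3 - 360·x^4 - 432·x^5) + (24 - 4·x - 24·x^2 - 80·x^3 - 180·x^4 - 216·x^5 - 216·x^6)·Dx + (-23 - 152·x - 128·x^2 - 276·x^3 - 90·x^4 - 108·x^5)·Dx^2 + (6 - x - 6·x^2 - 20·x^3 - 45·x^4 - 54·x^5 - 54·x^6)·Dx^3  (order 3).
h: a_k = -1, -3, -16, -21, -167/3, -120, -13103/45, …
ICs: h(0) = -1, h′(0) = -3, h′′(0) = -32.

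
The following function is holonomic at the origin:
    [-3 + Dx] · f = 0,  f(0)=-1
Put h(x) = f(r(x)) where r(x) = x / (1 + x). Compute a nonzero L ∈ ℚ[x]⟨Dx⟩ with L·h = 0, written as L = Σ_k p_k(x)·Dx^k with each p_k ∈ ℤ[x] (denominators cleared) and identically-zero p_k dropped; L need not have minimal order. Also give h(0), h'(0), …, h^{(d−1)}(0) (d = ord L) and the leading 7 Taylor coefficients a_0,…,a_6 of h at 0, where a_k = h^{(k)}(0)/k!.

L = -3 + (1 + 2·x + x^2)·Dx  (order 1).
h: a_k = -1, -3, -3/2, 3/2, -3/8, -21/40, 69/80, …
ICs: h(0) = -1.

f: a_k = -1, -3, -9/2, -9/2, -27/8, -81/40, -81/80, …
h₀=f(r): pull back L_f along r ⇒ L₀.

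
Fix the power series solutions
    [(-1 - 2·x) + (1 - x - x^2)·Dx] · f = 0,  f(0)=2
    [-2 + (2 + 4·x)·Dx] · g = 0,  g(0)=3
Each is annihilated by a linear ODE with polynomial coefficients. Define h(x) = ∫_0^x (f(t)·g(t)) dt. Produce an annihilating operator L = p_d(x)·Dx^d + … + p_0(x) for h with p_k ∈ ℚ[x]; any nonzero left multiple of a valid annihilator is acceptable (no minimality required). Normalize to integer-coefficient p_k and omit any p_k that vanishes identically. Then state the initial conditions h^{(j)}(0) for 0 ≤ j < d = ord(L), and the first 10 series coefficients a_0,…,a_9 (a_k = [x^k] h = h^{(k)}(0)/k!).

f: a_k = 2, 2, 4, 6, 10, 16, 26, 42, 68, 110, …
g: a_k = 3, 3, -3/2, 3/2, -15/8, 21/8, -63/16, 99/16, -1287/128, 2145/128, …
Product ⇒ symmetric product L₀, ord ≤ 1.
Integrate: L := L₀·Dx.
L = (2 + 3·x + 3·x^2)·Dx + (-1 - x + 3·x^2 + 2·x^3)·Dx^2  (order 2).
h: a_k = 0, 6, 6, 5, 15/2, 33/4, 51/4, 879/56, 795/32, 6155/192, …
ICs: h(0) = 0, h′(0) = 6.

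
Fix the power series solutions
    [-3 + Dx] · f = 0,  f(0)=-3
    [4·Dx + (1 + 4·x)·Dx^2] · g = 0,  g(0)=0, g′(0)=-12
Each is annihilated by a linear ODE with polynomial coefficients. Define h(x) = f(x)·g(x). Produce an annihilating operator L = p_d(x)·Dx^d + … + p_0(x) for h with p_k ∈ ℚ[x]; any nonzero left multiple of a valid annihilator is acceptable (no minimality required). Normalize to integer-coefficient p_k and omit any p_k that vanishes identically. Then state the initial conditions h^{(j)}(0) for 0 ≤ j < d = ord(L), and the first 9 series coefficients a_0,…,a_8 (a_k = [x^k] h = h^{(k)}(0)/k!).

f: a_k = -3, -9, -27/2, -27/2, -81/8, -243/40, -243/80, -729/560, -2187/4480, …
g: a_k = 0, -12, 24, -64, 192, -3072/5, 2048, -49152/7, 24576, …
Product ⇒ symmetric product L₀, ord ≤ 2.
L = (-3 + 36·x) + (-2 - 24·x)·Dx + (1 + 4·x)·Dx^2  (order 2).
h: a_k = 0, 36, 36, 138, -162, 7767/10, -5025/2, 1242387/140, -629973/20, …
ICs: h(0) = 0, h′(0) = 36.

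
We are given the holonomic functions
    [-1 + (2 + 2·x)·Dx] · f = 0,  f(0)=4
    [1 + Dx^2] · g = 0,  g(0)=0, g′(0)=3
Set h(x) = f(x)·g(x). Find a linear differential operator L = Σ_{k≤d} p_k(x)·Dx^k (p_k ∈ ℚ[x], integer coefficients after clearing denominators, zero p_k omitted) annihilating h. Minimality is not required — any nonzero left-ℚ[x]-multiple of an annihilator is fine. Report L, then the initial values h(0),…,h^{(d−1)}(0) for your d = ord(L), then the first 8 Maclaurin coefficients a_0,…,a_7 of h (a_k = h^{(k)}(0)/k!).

f: a_k = 4, 2, -1/2, 1/4, -5/32, 7/64, -21/256, 33/512, …
g: a_k = 0, 3, 0, -1/2, 0, 1/40, 0, -1/1680, …
Product ⇒ symmetric product L₀, ord ≤ 2.
L = (7 + 8·x + 4·x^2) + (-4 - 4·x)·Dx + (4 + 8·x + 4·x^2)·Dx^2  (order 2).
h: a_k = 0, 12, 6, -7/2, -1/4, -19/160, 81/320, -983/5376, …
ICs: h(0) = 0, h′(0) = 12.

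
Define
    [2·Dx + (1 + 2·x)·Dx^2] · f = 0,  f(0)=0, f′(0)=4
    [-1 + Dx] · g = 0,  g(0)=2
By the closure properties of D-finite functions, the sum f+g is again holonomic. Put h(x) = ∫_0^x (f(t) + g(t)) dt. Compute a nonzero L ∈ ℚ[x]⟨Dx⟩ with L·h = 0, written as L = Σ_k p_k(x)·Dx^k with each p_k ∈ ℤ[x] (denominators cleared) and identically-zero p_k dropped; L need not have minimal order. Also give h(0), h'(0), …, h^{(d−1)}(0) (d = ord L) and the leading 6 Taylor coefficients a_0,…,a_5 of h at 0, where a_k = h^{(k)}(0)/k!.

L = (-10 - 4·x)·Dx^2 + (7 - 4·x - 4·x^2)·Dx^3 + (3 + 8·x + 4·x^2)·Dx^4  (order 4).
h: a_k = 0, 2, 3, -1, 17/12, -19/12, …
ICs: h(0) = 0, h′(0) = 2, h′′(0) = 6, h′′′(0) = -6.

f: a_k = 0, 4, -4, 16/3, -8, 64/5, …
g: a_k = 2, 2, 1, 1/3, 1/12, 1/60, …
Weyl lclm of L_f,L_g ⇒ L₀ (ord ≤ 3).
∫: right-multiply L₀ by Dx.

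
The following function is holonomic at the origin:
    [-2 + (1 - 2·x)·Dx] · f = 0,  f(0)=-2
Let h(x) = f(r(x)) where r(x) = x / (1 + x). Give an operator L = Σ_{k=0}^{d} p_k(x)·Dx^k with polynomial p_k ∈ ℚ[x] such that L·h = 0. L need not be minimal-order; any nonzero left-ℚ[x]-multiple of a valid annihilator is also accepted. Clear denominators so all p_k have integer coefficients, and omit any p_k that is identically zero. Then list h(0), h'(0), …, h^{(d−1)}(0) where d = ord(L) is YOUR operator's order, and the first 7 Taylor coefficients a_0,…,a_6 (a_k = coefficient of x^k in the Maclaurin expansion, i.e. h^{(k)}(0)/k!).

L = 2 + (-1 + x^2)·Dx  (order 1).
h: a_k = -2, -4, -4, -4, -4, -4, -4, …
ICs: h(0) = -2.

f: a_k = -2, -4, -8, -16, -32, -64, -128, …
L₀ from L_f via x↦r, Dx↦r'^{-1}Dx.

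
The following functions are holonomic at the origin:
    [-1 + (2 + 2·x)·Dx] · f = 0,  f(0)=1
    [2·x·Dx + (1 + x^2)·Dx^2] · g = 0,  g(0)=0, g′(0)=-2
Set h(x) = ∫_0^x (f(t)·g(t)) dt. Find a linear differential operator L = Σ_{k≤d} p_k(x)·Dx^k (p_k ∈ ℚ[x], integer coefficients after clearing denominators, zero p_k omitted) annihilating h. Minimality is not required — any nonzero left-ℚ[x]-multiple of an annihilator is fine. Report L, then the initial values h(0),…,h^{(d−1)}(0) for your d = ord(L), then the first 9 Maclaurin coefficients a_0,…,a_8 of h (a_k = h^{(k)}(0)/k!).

f: a_k = 1, 1/2, -1/8, 1/16, -5/128, 7/256, -21/1024, 33/2048, -429/32768, …
g: a_k = 0, -2, 0, 2/3, 0, -2/5, 0, 2/7, 0, …
h₀=f·g: eliminate ⇒ L₀, order ≤ 1·2.
h=∫₀ˣh₀: take L = L₀·Dx.
L = (3 - 4·x - x^2)·Dx + (-4 + 4·x + 12·x^2 + 4·x^3)·Dx^2 + (4 + 8·x + 8·x^2 + 8·x^3 + 4·x^4)·Dx^3  (order 3).
h: a_k = 0, 0, -1, -1/3, 11/48, 1/24, -389/5760, -409/13440, 18853/430080, …
ICs: h(0) = 0, h′(0) = 0, h′′(0) = -2.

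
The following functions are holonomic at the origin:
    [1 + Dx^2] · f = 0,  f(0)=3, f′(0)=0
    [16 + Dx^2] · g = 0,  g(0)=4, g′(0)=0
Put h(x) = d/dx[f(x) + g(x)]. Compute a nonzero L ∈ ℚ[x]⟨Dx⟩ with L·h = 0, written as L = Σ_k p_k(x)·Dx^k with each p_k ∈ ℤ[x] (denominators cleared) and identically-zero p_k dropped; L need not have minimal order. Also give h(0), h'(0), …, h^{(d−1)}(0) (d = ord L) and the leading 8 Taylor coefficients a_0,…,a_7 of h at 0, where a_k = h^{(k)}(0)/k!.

f: a_k = 3, 0, -3/2, 0, 1/8, 0, -1/240, 0, …
g: a_k = 4, 0, -32, 0, 128/3, 0, -1024/45, 0, …
f+g: L₀ = lclm(L_f,L_g), ord ≤ 2+2.
h=h₀': d/dx-closure on L₀ ⇒ L.
L = 16 + 17·Dx^2 + Dx^4  (order 4).
h: a_k = 0, -67, 0, 1027/6, 0, -16387/120, 0, 262147/5040, …
ICs: h(0) = 0, h′(0) = -67, h′′(0) = 0, h′′′(0) = 1027.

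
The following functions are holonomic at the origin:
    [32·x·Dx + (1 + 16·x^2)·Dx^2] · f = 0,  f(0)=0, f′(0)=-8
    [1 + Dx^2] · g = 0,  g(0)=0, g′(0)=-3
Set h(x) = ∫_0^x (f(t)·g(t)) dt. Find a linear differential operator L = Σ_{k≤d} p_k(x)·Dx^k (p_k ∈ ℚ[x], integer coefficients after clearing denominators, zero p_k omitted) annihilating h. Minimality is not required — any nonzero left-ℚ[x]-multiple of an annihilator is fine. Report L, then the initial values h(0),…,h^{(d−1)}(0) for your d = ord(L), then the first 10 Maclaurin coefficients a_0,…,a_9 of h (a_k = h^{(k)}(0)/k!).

L = (1105 + 51776·x^2 + 22016·x^4 + 16384·x^6 + 65536·x^8)·Dx + (2112·x + 35840·x^3 + 49152·x^5 + 262144·x^7)·Dx^2 + (1122 + 52352·x^2 + 27648·x^4 + 32768·x^6 + 131072·x^8)·Dx^3 + (2112·x + 35840·x^3 + 49152·x^5 + 262144·x^7)·Dx^4 + (17 + 576·x^2 + 5632·x^4 + 16384·x^6 + 65536·x^8)·Dx^5  (order 5).
h: a_k = 0, 0, 0, 8, 0, -132/5, 0, 3751/21, 0, -142493/90, …
ICs: h(0) = 0, h′(0) = 0, h′′(0) = 0, h′′′(0) = 48, h′′′′(0) = 0.

f: a_k = 0, -8, 0, 128/3, 0, -2048/5, 0, 32768/7, 0, -524288/9, …
g: a_k = 0, -3, 0, 1/2, 0, -1/40, 0, 1/1680, 0, -1/120960, …
f·g: L₀ = L_f ⊗_s L_g, ord ≤ 2·2.
h=∫₀ˣh₀: take L = L₀·Dx.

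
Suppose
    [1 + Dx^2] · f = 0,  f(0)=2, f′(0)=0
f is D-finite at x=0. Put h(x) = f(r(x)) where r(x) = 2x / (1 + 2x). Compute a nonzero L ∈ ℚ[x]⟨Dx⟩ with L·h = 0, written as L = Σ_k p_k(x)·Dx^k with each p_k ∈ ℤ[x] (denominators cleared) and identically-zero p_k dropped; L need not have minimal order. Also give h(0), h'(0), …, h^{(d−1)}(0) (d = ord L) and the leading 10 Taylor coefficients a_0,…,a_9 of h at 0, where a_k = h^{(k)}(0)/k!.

f: a_k = 2, 0, -1, 0, 1/12, 0, -1/360, 0, 1/20160, 0, …
Substitute x→r, Dx→(1/r')Dx; clear ⇒ L₀.
L = 4 + (4 + 24·x + 48·x^2 + 32·x^3)·Dx + (1 + 8·x + 24·x^2 + 32·x^3 + 16·x^4)·Dx^2  (order 2).
h: a_k = 2, 0, -4, 16, -140/3, 352/3, -12008/45, 2784/5, -66796/63, 562624/315, …
ICs: h(0) = 2, h′(0) = 0.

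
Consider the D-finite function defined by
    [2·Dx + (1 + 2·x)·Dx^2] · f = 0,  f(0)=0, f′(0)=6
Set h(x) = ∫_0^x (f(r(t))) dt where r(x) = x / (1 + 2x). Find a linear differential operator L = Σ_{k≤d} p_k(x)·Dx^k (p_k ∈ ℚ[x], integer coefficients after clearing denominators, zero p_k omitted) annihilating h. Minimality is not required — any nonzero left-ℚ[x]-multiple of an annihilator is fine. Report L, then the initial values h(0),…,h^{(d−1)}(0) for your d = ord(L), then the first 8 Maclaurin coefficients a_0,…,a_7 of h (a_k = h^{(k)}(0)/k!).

L = (6 + 16·x)·Dx^2 + (1 + 6·x + 8·x^2)·Dx^3  (order 3).
h: a_k = 0, 0, 3, -6, 14, -36, 496/5, -288, …
ICs: h(0) = 0, h′(0) = 0, h′′(0) = 6.

f: a_k = 0, 6, -6, 8, -12, 96/5, -32, 384/7, …
Substitute x→r, Dx→(1/r')Dx; clear ⇒ L₀.
∫: right-multiply L₀ by Dx.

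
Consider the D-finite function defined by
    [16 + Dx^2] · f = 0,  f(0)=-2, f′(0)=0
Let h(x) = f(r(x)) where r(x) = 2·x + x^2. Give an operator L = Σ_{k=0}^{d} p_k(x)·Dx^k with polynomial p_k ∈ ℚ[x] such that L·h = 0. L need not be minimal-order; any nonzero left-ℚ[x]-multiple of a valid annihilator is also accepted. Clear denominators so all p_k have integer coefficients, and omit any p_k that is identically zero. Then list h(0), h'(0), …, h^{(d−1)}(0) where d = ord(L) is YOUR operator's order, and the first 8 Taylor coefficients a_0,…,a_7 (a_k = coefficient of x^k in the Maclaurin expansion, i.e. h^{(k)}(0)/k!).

L = (64 + 192·x + 192·x^2 + 64·x^3) - Dx + (1 + x)·Dx^2  (order 2).
h: a_k = -2, 0, 64, 64, -976/3, -2048/3, 9728/45, 30208/15, …
ICs: h(0) = -2, h′(0) = 0.

f: a_k = -2, 0, 16, 0, -64/3, 0, 512/45, 0, …
h₀=f(r): pull back L_f along r ⇒ L₀.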